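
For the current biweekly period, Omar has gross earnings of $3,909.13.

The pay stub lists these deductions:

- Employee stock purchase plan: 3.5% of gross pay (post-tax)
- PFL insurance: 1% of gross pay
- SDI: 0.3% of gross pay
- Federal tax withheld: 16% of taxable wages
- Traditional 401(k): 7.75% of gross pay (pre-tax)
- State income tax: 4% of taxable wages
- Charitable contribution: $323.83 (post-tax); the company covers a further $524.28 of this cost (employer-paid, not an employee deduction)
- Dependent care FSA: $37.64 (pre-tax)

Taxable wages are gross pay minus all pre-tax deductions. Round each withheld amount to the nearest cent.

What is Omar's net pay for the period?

Traditional 401(k): $3,909.13 × 0.0775 = $302.96
Dependent care FSA: $37.64
Pre-tax total = $302.96 + $37.64 = $340.60
Taxable wages = $3,909.13 − $340.60 = $3,568.53
State income tax: $3,568.53 × 0.04 = $142.74
Federal tax withheld: $3,568.53 × 0.16 = $570.96
PFL insurance: $3,909.13 × 0.01 = $39.09
SDI: $3,909.13 × 0.003 = $11.73
Employee stock purchase plan: $3,909.13 × 0.035 = $136.82
Charitable contribution: $323.83
(Employer's $524.28 toward charitable contribution is not withheld from the employee.)
Total deductions = $302.96 + $37.64 + $142.74 + $570.96 + $39.09 + $11.73 + $136.82 + $323.83 = $1,565.77
Net pay = $3,909.13 − $1,565.77 = $2,343.36

$2,343.36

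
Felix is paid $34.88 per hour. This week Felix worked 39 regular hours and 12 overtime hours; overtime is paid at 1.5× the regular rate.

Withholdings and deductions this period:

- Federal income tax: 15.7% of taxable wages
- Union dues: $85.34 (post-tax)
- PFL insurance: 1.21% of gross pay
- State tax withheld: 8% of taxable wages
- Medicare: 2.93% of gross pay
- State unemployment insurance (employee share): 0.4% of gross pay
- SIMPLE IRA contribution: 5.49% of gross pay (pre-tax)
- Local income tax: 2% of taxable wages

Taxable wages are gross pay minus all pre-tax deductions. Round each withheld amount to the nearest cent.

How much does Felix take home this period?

$1,220.51

Regular pay: 39 × $34.88 = $1,360.32
Overtime pay: 12 × $34.88 × 1.5 = $627.84
Gross pay = $1,360.32 + $627.84 = $1,988.16
SIMPLE IRA contribution: $1,988.16 × 0.0549 = $109.15
Taxable wages = $1,988.16 − $109.15 = $1,879.01
State tax withheld: $1,879.01 × 0.08 = $150.32
Local income tax: $1,879.01 × 0.02 = $37.58
Federal income tax: $1,879.01 × 0.157 = $295.00
Medicare: $1,988.16 × 0.0293 = $58.25
PFL insurance: $1,988.16 × 0.0121 = $24.06
State unemployment insurance (employee share): $1,988.16 × 0.004 = $7.95
Union dues: $85.34
Total deductions = $109.15 + $150.32 + $37.58 + $295.00 + $58.25 + $24.06 + $7.95 + $85.34 = $767.65
Net pay = $1,988.16 − $767.65 = $1,220.51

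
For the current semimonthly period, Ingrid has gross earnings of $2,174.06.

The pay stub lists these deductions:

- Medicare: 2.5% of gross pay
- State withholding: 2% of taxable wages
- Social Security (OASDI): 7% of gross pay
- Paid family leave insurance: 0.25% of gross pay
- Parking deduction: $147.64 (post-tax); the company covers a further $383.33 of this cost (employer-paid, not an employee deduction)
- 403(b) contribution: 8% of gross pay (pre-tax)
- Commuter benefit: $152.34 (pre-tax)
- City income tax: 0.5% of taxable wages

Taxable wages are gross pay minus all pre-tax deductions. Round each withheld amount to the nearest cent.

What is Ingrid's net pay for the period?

403(b) contribution: $2,174.06 × 0.08 = $173.92
Commuter benefit: $152.34
Pre-tax total = $173.92 + $152.34 = $326.26
Taxable wages = $2,174.06 − $326.26 = $1,847.80
State withholding: $1,847.80 × 0.02 = $36.96
City income tax: $1,847.80 × 0.005 = $9.24
Social Security (OASDI): $2,174.06 × 0.07 = $152.18
Paid family leave insurance: $2,174.06 × 0.0025 = $5.44
Medicare: $2,174.06 × 0.025 = $54.35
Parking deduction: $147.64
(Employer's $383.33 toward parking deduction is not withheld from the employee.)
Total deductions = $173.92 + $152.34 + $36.96 + $9.24 + $152.18 + $5.44 + $54.35 + $147.64 = $732.07
Net pay = $2,174.06 − $732.07 = $1,441.99

$1,441.99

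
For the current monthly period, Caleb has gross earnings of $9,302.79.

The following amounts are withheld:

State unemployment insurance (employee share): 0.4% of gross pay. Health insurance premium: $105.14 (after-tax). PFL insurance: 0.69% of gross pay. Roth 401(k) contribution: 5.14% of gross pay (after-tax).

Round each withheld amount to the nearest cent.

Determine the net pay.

State unemployment insurance (employee share): $9,302.79 × 0.004 = $37.21
PFL insurance: $9,302.79 × 0.0069 = $64.19
Health insurance premium: $105.14
Roth 401(k) contribution: $9,302.79 × 0.0514 = $478.16
Total deductions = $37.21 + $64.19 + $105.14 + $478.16 = $684.70
Net pay = $9,302.79 − $684.70 = $8,618.09

$8,618.09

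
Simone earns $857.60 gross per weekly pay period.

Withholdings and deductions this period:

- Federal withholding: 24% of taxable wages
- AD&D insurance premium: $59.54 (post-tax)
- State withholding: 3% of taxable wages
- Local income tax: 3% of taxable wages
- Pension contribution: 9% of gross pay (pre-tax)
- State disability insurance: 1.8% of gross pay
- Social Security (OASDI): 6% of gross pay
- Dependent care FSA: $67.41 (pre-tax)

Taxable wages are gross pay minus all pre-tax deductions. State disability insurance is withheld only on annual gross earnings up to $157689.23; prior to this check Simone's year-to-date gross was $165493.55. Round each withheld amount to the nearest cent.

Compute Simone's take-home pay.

Pension contribution: $857.60 × 0.09 = $77.18
Dependent care FSA: $67.41
Pre-tax total = $77.18 + $67.41 = $144.59
Taxable wages = $857.60 − $144.59 = $713.01
Local income tax: $713.01 × 0.03 = $21.39
Federal withholding: $713.01 × 0.24 = $171.12
State withholding: $713.01 × 0.03 = $21.39
Social Security (OASDI): $857.60 × 0.06 = $51.46
State disability insurance: annual cap $157689.23 already reached (YTD $165493.55), so $0.00
AD&D insurance premium: $59.54
Total deductions = $77.18 + $67.41 + $21.39 + $171.12 + $21.39 + $51.46 + $0.00 + $59.54 = $469.49
Net pay = $857.60 − $469.49 = $388.11

$388.11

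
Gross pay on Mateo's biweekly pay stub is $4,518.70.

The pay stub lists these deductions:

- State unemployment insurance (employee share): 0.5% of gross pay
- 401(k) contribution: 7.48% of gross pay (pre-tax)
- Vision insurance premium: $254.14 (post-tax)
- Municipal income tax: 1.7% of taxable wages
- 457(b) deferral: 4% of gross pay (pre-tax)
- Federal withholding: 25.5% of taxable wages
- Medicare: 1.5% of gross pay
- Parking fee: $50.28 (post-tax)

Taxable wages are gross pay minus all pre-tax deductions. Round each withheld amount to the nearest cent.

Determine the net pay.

$2,517.17

457(b) deferral: $4,518.70 × 0.04 = $180.75
401(k) contribution: $4,518.70 × 0.0748 = $338.00
Pre-tax total = $180.75 + $338.00 = $518.75
Taxable wages = $4,518.70 − $518.75 = $3,999.95
Municipal income tax: $3,999.95 × 0.017 = $68.00
Federal withholding: $3,999.95 × 0.255 = $1,019.99
Medicare: $4,518.70 × 0.015 = $67.78
State unemployment insurance (employee share): $4,518.70 × 0.005 = $22.59
Parking fee: $50.28
Vision insurance premium: $254.14
Total deductions = $180.75 + $338.00 + $68.00 + $1,019.99 + $67.78 + $22.59 + $50.28 + $254.14 = $2,001.53
Net pay = $4,518.70 − $2,001.53 = $2,517.17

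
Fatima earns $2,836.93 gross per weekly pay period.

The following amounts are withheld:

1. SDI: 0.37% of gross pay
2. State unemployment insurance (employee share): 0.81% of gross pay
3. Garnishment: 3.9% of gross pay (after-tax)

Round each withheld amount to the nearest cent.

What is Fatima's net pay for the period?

$2,692.81

SDI: $2,836.93 × 0.0037 = $10.50
State unemployment insurance (employee share): $2,836.93 × 0.0081 = $22.98
Garnishment: $2,836.93 × 0.039 = $110.64
Total deductions = $10.50 + $22.98 + $110.64 = $144.12
Net pay = $2,836.93 − $144.12 = $2,692.81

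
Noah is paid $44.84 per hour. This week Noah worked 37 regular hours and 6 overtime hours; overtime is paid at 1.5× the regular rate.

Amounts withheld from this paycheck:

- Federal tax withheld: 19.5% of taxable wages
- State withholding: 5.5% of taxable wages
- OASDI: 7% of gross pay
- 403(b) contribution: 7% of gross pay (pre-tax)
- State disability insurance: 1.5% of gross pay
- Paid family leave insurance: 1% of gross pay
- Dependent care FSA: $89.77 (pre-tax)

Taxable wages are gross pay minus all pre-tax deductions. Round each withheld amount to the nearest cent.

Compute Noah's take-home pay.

Regular pay: 37 × $44.84 = $1,659.08
Overtime pay: 6 × $44.84 × 1.5 = $403.56
Gross pay = $1,659.08 + $403.56 = $2,062.64
403(b) contribution: $2,062.64 × 0.07 = $144.38
Dependent care FSA: $89.77
Pre-tax total = $144.38 + $89.77 = $234.15
Taxable wages = $2,062.64 − $234.15 = $1,828.49
Federal tax withheld: $1,828.49 × 0.195 = $356.56
State withholding: $1,828.49 × 0.055 = $100.57
State disability insurance: $2,062.64 × 0.015 = $30.94
Paid family leave insurance: $2,062.64 × 0.01 = $20.63
OASDI: $2,062.64 × 0.07 = $144.38
Total deductions = $144.38 + $89.77 + $356.56 + $100.57 + $30.94 + $20.63 + $144.38 = $887.23
Net pay = $2,062.64 − $887.23 = $1,175.41

$1,175.41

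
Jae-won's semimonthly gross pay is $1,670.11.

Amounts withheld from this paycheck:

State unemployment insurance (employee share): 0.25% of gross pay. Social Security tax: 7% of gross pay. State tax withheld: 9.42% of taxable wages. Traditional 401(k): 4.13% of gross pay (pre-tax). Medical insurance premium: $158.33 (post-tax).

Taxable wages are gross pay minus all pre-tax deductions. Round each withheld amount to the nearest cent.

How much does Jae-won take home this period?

Traditional 401(k): $1,670.11 × 0.0413 = $68.98
Taxable wages = $1,670.11 − $68.98 = $1,601.13
State tax withheld: $1,601.13 × 0.0942 = $150.83
Social Security tax: $1,670.11 × 0.07 = $116.91
State unemployment insurance (employee share): $1,670.11 × 0.0025 = $4.18
Medical insurance premium: $158.33
Total deductions = $68.98 + $150.83 + $116.91 + $4.18 + $158.33 = $499.23
Net pay = $1,670.11 − $499.23 = $1,170.88

$1,170.88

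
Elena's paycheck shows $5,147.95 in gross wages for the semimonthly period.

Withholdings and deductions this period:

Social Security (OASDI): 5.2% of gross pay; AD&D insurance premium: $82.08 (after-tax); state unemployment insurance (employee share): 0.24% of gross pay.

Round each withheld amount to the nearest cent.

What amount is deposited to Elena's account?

Social Security (OASDI): $5,147.95 × 0.052 = $267.69
State unemployment insurance (employee share): $5,147.95 × 0.0024 = $12.36
AD&D insurance premium: $82.08
Total deductions = $267.69 + $12.36 + $82.08 = $362.13
Net pay = $5,147.95 − $362.13 = $4,785.82

$4,785.82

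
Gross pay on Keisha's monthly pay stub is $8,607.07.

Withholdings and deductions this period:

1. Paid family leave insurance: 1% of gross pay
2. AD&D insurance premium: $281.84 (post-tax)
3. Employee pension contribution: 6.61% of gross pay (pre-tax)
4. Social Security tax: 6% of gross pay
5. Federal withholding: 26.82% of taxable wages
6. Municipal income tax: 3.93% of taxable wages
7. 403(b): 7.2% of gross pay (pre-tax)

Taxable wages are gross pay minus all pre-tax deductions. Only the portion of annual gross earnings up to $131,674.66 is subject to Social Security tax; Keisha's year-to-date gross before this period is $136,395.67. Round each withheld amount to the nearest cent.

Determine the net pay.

$4,769.36

Employee pension contribution: $8,607.07 × 0.0661 = $568.93
403(b): $8,607.07 × 0.072 = $619.71
Pre-tax total = $568.93 + $619.71 = $1,188.64
Taxable wages = $8,607.07 − $1,188.64 = $7,418.43
Municipal income tax: $7,418.43 × 0.0393 = $291.54
Federal withholding: $7,418.43 × 0.2682 = $1,989.62
Paid family leave insurance: $8,607.07 × 0.01 = $86.07
Social Security tax: annual cap $131,674.66 already reached (YTD $136,395.67), so $0.00
AD&D insurance premium: $281.84
Total deductions = $568.93 + $619.71 + $291.54 + $1,989.62 + $86.07 + $0.00 + $281.84 = $3,837.71
Net pay = $8,607.07 − $3,837.71 = $4,769.36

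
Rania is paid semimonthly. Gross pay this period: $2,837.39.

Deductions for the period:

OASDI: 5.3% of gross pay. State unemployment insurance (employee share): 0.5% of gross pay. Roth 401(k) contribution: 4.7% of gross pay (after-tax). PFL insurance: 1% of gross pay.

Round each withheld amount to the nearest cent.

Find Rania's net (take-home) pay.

$2,511.09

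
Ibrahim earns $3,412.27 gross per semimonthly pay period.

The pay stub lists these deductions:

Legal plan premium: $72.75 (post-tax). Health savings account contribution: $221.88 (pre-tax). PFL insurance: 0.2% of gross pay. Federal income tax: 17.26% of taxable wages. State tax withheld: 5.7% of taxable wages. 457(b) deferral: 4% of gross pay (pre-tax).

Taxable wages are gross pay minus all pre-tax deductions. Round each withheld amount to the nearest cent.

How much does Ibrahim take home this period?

457(b) deferral: $3,412.27 × 0.04 = $136.49
Health savings account contribution: $221.88
Pre-tax total = $136.49 + $221.88 = $358.37
Taxable wages = $3,412.27 − $358.37 = $3,053.90
State tax withheld: $3,053.90 × 0.057 = $174.07
Federal income tax: $3,053.90 × 0.1726 = $527.10
PFL insurance: $3,412.27 × 0.002 = $6.82
Legal plan premium: $72.75
Total deductions = $136.49 + $221.88 + $174.07 + $527.10 + $6.82 + $72.75 = $1,139.11
Net pay = $3,412.27 − $1,139.11 = $2,273.16

$2,273.16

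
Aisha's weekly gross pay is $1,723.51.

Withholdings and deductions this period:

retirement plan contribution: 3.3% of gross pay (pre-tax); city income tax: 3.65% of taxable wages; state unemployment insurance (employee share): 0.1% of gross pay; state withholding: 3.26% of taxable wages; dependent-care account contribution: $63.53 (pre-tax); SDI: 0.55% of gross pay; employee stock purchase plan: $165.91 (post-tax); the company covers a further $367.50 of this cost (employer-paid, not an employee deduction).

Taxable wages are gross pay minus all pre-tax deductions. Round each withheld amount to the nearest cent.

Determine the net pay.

Retirement plan contribution: $1,723.51 × 0.033 = $56.88
Dependent-care account contribution: $63.53
Pre-tax total = $56.88 + $63.53 = $120.41
Taxable wages = $1,723.51 − $120.41 = $1,603.10
State withholding: $1,603.10 × 0.0326 = $52.26
City income tax: $1,603.10 × 0.0365 = $58.51
State unemployment insurance (employee share): $1,723.51 × 0.001 = $1.72
SDI: $1,723.51 × 0.0055 = $9.48
Employee stock purchase plan: $165.91
(Employer's $367.50 toward employee stock purchase plan is not withheld from the employee.)
Total deductions = $56.88 + $63.53 + $52.26 + $58.51 + $1.72 + $9.48 + $165.91 = $408.29
Net pay = $1,723.51 − $408.29 = $1,315.22

$1,315.22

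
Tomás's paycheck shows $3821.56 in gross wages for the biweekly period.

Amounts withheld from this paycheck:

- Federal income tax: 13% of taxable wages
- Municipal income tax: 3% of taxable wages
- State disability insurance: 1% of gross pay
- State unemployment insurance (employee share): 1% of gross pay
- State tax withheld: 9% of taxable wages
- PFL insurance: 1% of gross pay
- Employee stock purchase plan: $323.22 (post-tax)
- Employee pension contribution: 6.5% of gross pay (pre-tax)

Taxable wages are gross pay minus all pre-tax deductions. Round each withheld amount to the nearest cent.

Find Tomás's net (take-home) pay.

Employee pension contribution: $3821.56 × 0.065 = $248.40
Taxable wages = $3821.56 − $248.40 = $3573.16
Municipal income tax: $3573.16 × 0.03 = $107.19
State tax withheld: $3573.16 × 0.09 = $321.58
Federal income tax: $3573.16 × 0.13 = $464.51
PFL insurance: $3821.56 × 0.01 = $38.22
State unemployment insurance (employee share): $3821.56 × 0.01 = $38.22
State disability insurance: $3821.56 × 0.01 = $38.22
Employee stock purchase plan: $323.22
Total deductions = $248.40 + $107.19 + $321.58 + $464.51 + $38.22 + $38.22 + $38.22 + $323.22 = $1579.56
Net pay = $3821.56 − $1579.56 = $2242.00

$2242.00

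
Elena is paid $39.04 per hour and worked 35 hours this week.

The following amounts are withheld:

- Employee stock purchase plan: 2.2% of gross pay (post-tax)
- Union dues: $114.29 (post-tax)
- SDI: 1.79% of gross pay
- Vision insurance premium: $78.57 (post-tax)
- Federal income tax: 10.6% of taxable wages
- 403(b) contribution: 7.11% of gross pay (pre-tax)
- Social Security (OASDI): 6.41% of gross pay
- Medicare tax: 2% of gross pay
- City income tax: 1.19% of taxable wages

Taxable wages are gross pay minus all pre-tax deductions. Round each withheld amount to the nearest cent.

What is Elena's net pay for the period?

$757.31

Gross pay: 35 × $39.04 = $1,366.40
403(b) contribution: $1,366.40 × 0.0711 = $97.15
Taxable wages = $1,366.40 − $97.15 = $1,269.25
City income tax: $1,269.25 × 0.0119 = $15.10
Federal income tax: $1,269.25 × 0.106 = $134.54
SDI: $1,366.40 × 0.0179 = $24.46
Medicare tax: $1,366.40 × 0.02 = $27.33
Social Security (OASDI): $1,366.40 × 0.0641 = $87.59
Employee stock purchase plan: $1,366.40 × 0.022 = $30.06
Union dues: $114.29
Vision insurance premium: $78.57
Total deductions = $97.15 + $15.10 + $134.54 + $24.46 + $27.33 + $87.59 + $30.06 + $114.29 + $78.57 = $609.09
Net pay = $1,366.40 − $609.09 = $757.31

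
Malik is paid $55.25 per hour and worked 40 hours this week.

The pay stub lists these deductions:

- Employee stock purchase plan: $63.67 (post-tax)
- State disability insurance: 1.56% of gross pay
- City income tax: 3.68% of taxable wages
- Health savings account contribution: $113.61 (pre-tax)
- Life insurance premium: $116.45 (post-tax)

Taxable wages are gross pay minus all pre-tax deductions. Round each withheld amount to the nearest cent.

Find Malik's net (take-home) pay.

Gross pay: 40 × $55.25 = $2210.00
Health savings account contribution: $113.61
Taxable wages = $2210.00 − $113.61 = $2096.39
City income tax: $2096.39 × 0.0368 = $77.15
State disability insurance: $2210.00 × 0.0156 = $34.48
Employee stock purchase plan: $63.67
Life insurance premium: $116.45
Total deductions = $113.61 + $77.15 + $34.48 + $63.67 + $116.45 = $405.36
Net pay = $2210.00 − $405.36 = $1804.64

$1804.64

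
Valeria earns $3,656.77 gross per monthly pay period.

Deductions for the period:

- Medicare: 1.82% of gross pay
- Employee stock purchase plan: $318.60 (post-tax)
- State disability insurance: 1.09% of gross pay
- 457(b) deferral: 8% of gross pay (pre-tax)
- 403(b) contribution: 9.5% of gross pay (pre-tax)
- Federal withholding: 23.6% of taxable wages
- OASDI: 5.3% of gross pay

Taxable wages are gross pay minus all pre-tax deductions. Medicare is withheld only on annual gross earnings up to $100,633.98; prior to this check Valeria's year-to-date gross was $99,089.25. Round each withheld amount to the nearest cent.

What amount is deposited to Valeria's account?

$1,724.49

457(b) deferral: $3,656.77 × 0.08 = $292.54
403(b) contribution: $3,656.77 × 0.095 = $347.39
Pre-tax total = $292.54 + $347.39 = $639.93
Taxable wages = $3,656.77 − $639.93 = $3,016.84
Federal withholding: $3,016.84 × 0.236 = $711.97
State disability insurance: $3,656.77 × 0.0109 = $39.86
OASDI: $3,656.77 × 0.053 = $193.81
Medicare: only $100,633.98 − $99,089.25 = $1,544.73 of this check is subject → $1,544.73 × 0.0182 = $28.11
Employee stock purchase plan: $318.60
Total deductions = $292.54 + $347.39 + $711.97 + $39.86 + $193.81 + $28.11 + $318.60 = $1,932.28
Net pay = $3,656.77 − $1,932.28 = $1,724.49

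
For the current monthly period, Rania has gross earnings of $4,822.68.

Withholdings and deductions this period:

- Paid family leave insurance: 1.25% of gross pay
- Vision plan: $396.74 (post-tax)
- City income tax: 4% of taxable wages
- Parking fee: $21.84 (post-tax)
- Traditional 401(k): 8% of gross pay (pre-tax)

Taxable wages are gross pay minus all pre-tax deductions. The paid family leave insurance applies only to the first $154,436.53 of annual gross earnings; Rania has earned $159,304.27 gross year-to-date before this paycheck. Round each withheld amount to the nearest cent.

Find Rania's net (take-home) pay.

$3,840.82

Traditional 401(k): $4,822.68 × 0.08 = $385.81
Taxable wages = $4,822.68 − $385.81 = $4,436.87
City income tax: $4,436.87 × 0.04 = $177.47
Paid family leave insurance: annual cap $154,436.53 already reached (YTD $159,304.27), so $0.00
Vision plan: $396.74
Parking fee: $21.84
Total deductions = $385.81 + $177.47 + $0.00 + $396.74 + $21.84 = $981.86
Net pay = $4,822.68 − $981.86 = $3,840.82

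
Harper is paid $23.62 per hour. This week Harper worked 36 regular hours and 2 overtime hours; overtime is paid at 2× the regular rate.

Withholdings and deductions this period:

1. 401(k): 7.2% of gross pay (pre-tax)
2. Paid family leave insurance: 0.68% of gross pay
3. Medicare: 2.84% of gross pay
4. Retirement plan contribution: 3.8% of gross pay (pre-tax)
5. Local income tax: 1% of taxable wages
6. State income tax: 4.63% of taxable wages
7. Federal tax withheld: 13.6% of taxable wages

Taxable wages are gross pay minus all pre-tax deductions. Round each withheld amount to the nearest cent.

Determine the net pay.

Regular pay: 36 × $23.62 = $850.32
Overtime pay: 2 × $23.62 × 2 = $94.48
Gross pay = $850.32 + $94.48 = $944.80
401(k): $944.80 × 0.072 = $68.03
Retirement plan contribution: $944.80 × 0.038 = $35.90
Pre-tax total = $68.03 + $35.90 = $103.93
Taxable wages = $944.80 − $103.93 = $840.87
Federal tax withheld: $840.87 × 0.136 = $114.36
State income tax: $840.87 × 0.0463 = $38.93
Local income tax: $840.87 × 0.01 = $8.41
Medicare: $944.80 × 0.0284 = $26.83
Paid family leave insurance: $944.80 × 0.0068 = $6.42
Total deductions = $68.03 + $35.90 + $114.36 + $38.93 + $8.41 + $26.83 + $6.42 = $298.88
Net pay = $944.80 − $298.88 = $645.92

$645.92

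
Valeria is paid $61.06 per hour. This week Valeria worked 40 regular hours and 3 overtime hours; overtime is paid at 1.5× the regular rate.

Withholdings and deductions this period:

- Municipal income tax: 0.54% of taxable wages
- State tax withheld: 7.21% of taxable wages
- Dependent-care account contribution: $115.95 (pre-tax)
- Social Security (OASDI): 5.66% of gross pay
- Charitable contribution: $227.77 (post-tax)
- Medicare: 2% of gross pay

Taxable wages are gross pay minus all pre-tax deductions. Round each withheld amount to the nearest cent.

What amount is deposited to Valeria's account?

$1,963.72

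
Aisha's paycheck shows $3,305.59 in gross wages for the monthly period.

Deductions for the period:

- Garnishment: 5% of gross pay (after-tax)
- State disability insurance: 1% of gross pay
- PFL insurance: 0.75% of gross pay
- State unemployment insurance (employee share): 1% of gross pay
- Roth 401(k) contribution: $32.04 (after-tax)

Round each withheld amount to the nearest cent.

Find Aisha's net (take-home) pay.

$3,017.36

State disability insurance: $3,305.59 × 0.01 = $33.06
State unemployment insurance (employee share): $3,305.59 × 0.01 = $33.06
PFL insurance: $3,305.59 × 0.0075 = $24.79
Garnishment: $3,305.59 × 0.05 = $165.28
Roth 401(k) contribution: $32.04
Total deductions = $33.06 + $33.06 + $24.79 + $165.28 + $32.04 = $288.23
Net pay = $3,305.59 − $288.23 = $3,017.36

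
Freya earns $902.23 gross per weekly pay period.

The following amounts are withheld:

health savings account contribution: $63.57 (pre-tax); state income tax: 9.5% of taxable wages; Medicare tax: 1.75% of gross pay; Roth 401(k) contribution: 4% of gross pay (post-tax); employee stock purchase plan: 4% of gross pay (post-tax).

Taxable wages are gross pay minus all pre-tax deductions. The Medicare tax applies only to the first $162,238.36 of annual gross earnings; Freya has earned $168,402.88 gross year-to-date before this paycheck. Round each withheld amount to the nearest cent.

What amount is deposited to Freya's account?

$686.81

Health savings account contribution: $63.57
Taxable wages = $902.23 − $63.57 = $838.66
State income tax: $838.66 × 0.095 = $79.67
Medicare tax: annual cap $162,238.36 already reached (YTD $168,402.88), so $0.00
Employee stock purchase plan: $902.23 × 0.04 = $36.09
Roth 401(k) contribution: $902.23 × 0.04 = $36.09
Total deductions = $63.57 + $79.67 + $0.00 + $36.09 + $36.09 = $215.42
Net pay = $902.23 − $215.42 = $686.81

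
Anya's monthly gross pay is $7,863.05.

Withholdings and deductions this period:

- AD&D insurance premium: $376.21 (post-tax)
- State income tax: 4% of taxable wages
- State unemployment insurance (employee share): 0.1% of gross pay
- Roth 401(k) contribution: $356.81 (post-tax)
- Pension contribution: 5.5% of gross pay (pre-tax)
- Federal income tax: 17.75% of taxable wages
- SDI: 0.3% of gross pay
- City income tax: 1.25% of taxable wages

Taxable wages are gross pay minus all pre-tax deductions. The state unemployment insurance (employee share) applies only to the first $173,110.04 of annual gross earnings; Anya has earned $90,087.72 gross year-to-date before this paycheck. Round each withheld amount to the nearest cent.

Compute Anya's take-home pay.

$4,957.08

Pension contribution: $7,863.05 × 0.055 = $432.47
Taxable wages = $7,863.05 − $432.47 = $7,430.58
State income tax: $7,430.58 × 0.04 = $297.22
City income tax: $7,430.58 × 0.0125 = $92.88
Federal income tax: $7,430.58 × 0.1775 = $1,318.93
State unemployment insurance (employee share): cap not yet reached, full $7,863.05 is subject → $7,863.05 × 0.001 = $7.86
SDI: $7,863.05 × 0.003 = $23.59
AD&D insurance premium: $376.21
Roth 401(k) contribution: $356.81
Total deductions = $432.47 + $297.22 + $92.88 + $1,318.93 + $7.86 + $23.59 + $376.21 + $356.81 = $2,905.97
Net pay = $7,863.05 − $2,905.97 = $4,957.08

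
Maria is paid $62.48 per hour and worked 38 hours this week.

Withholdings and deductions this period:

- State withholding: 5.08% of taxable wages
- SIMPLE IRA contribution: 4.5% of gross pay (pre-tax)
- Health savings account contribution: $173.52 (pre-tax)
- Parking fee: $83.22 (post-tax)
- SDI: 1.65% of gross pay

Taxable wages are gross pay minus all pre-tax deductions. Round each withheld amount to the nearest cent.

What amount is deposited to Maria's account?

Gross pay: 38 × $62.48 = $2,374.24
Health savings account contribution: $173.52
SIMPLE IRA contribution: $2,374.24 × 0.045 = $106.84
Pre-tax total = $173.52 + $106.84 = $280.36
Taxable wages = $2,374.24 − $280.36 = $2,093.88
State withholding: $2,093.88 × 0.0508 = $106.37
SDI: $2,374.24 × 0.0165 = $39.17
Parking fee: $83.22
Total deductions = $173.52 + $106.84 + $106.37 + $39.17 + $83.22 = $509.12
Net pay = $2,374.24 − $509.12 = $1,865.12

$1,865.12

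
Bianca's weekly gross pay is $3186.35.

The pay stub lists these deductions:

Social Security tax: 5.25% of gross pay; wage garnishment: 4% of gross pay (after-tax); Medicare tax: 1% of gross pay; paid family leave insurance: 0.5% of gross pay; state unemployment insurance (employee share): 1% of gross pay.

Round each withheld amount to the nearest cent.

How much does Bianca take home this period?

$2811.97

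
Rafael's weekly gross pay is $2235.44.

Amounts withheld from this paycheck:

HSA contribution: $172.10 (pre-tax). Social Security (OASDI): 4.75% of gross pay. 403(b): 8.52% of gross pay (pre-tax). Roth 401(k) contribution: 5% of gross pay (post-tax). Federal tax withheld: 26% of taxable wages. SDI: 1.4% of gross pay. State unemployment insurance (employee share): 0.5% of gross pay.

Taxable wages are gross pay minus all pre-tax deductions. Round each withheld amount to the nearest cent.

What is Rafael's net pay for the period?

$1125.50

HSA contribution: $172.10
403(b): $2235.44 × 0.0852 = $190.46
Pre-tax total = $172.10 + $190.46 = $362.56
Taxable wages = $2235.44 − $362.56 = $1872.88
Federal tax withheld: $1872.88 × 0.26 = $486.95
SDI: $2235.44 × 0.014 = $31.30
Social Security (OASDI): $2235.44 × 0.0475 = $106.18
State unemployment insurance (employee share): $2235.44 × 0.005 = $11.18
Roth 401(k) contribution: $2235.44 × 0.05 = $111.77
Total deductions = $172.10 + $190.46 + $486.95 + $31.30 + $106.18 + $11.18 + $111.77 = $1109.94
Net pay = $2235.44 − $1109.94 = $1125.50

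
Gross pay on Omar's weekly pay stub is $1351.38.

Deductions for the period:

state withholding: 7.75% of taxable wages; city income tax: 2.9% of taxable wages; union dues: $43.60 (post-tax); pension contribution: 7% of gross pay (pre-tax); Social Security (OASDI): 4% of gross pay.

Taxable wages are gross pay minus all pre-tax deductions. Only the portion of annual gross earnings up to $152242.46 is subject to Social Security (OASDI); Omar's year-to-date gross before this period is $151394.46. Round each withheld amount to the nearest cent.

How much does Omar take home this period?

$1045.41

Pension contribution: $1351.38 × 0.07 = $94.60
Taxable wages = $1351.38 − $94.60 = $1256.78
City income tax: $1256.78 × 0.029 = $36.45
State withholding: $1256.78 × 0.0775 = $97.40
Social Security (OASDI): only $152242.46 − $151394.46 = $848.00 of this check is subject → $848.00 × 0.04 = $33.92
Union dues: $43.60
Total deductions = $94.60 + $36.45 + $97.40 + $33.92 + $43.60 = $305.97
Net pay = $1351.38 − $305.97 = $1045.41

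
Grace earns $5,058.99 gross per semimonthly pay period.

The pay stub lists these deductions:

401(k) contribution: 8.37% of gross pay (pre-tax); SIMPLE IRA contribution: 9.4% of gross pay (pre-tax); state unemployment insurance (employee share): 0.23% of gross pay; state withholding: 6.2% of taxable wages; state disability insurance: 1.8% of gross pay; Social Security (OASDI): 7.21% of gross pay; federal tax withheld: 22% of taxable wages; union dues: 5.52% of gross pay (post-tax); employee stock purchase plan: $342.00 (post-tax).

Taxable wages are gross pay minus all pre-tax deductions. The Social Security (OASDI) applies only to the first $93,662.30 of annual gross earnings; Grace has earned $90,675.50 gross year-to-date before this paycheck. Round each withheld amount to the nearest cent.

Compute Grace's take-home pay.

$2,047.57

401(k) contribution: $5,058.99 × 0.0837 = $423.44
SIMPLE IRA contribution: $5,058.99 × 0.094 = $475.55
Pre-tax total = $423.44 + $475.55 = $898.99
Taxable wages = $5,058.99 − $898.99 = $4,160.00
Federal tax withheld: $4,160.00 × 0.22 = $915.20
State withholding: $4,160.00 × 0.062 = $257.92
Social Security (OASDI): only $93,662.30 − $90,675.50 = $2,986.80 of this check is subject → $2,986.80 × 0.0721 = $215.35
State unemployment insurance (employee share): $5,058.99 × 0.0023 = $11.64
State disability insurance: $5,058.99 × 0.018 = $91.06
Employee stock purchase plan: $342.00
Union dues: $5,058.99 × 0.0552 = $279.26
Total deductions = $423.44 + $475.55 + $915.20 + $257.92 + $215.35 + $11.64 + $91.06 + $342.00 + $279.26 = $3,011.42
Net pay = $5,058.99 − $3,011.42 = $2,047.57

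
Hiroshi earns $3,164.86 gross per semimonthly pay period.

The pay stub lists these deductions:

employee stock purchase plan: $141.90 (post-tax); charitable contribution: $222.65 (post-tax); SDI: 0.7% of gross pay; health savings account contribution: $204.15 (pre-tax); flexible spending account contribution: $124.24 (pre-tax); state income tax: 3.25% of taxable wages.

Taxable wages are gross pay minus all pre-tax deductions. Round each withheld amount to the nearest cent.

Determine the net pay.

Health savings account contribution: $204.15
Flexible spending account contribution: $124.24
Pre-tax total = $204.15 + $124.24 = $328.39
Taxable wages = $3,164.86 − $328.39 = $2,836.47
State income tax: $2,836.47 × 0.0325 = $92.19
SDI: $3,164.86 × 0.007 = $22.15
Charitable contribution: $222.65
Employee stock purchase plan: $141.90
Total deductions = $204.15 + $124.24 + $92.19 + $22.15 + $222.65 + $141.90 = $807.28
Net pay = $3,164.86 − $807.28 = $2,357.58

$2,357.58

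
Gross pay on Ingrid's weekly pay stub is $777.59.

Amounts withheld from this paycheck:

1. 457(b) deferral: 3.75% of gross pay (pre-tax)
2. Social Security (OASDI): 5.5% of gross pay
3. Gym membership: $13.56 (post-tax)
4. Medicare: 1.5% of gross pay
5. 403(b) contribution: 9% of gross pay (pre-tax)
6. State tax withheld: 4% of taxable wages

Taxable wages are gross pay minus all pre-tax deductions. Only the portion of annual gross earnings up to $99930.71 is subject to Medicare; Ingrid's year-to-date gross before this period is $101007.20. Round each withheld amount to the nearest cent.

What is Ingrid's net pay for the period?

457(b) deferral: $777.59 × 0.0375 = $29.16
403(b) contribution: $777.59 × 0.09 = $69.98
Pre-tax total = $29.16 + $69.98 = $99.14
Taxable wages = $777.59 − $99.14 = $678.45
State tax withheld: $678.45 × 0.04 = $27.14
Medicare: annual cap $99930.71 already reached (YTD $101007.20), so $0.00
Social Security (OASDI): $777.59 × 0.055 = $42.77
Gym membership: $13.56
Total deductions = $29.16 + $69.98 + $27.14 + $0.00 + $42.77 + $13.56 = $182.61
Net pay = $777.59 − $182.61 = $594.98

$594.98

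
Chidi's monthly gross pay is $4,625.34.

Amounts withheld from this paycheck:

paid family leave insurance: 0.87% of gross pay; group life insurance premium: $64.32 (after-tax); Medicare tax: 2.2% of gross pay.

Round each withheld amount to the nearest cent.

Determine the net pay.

$4,419.02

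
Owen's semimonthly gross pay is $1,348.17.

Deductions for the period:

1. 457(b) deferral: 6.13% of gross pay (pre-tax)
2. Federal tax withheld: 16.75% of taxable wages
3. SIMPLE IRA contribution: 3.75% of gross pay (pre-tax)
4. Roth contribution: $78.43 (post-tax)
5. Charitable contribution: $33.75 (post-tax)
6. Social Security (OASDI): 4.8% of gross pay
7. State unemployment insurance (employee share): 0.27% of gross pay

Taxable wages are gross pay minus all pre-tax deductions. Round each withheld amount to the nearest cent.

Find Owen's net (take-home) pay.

$830.93

457(b) deferral: $1,348.17 × 0.0613 = $82.64
SIMPLE IRA contribution: $1,348.17 × 0.0375 = $50.56
Pre-tax total = $82.64 + $50.56 = $133.20
Taxable wages = $1,348.17 − $133.20 = $1,214.97
Federal tax withheld: $1,214.97 × 0.1675 = $203.51
Social Security (OASDI): $1,348.17 × 0.048 = $64.71
State unemployment insurance (employee share): $1,348.17 × 0.0027 = $3.64
Roth contribution: $78.43
Charitable contribution: $33.75
Total deductions = $82.64 + $50.56 + $203.51 + $64.71 + $3.64 + $78.43 + $33.75 = $517.24
Net pay = $1,348.17 − $517.24 = $830.93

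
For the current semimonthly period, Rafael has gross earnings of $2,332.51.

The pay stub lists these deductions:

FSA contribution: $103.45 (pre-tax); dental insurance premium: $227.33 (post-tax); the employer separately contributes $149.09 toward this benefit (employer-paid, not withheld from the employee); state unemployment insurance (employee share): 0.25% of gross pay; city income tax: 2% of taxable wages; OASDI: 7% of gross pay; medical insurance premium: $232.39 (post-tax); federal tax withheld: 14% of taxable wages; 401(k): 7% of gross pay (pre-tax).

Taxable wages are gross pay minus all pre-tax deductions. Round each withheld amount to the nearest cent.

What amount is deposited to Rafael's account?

$1,106.42

FSA contribution: $103.45
401(k): $2,332.51 × 0.07 = $163.28
Pre-tax total = $103.45 + $163.28 = $266.73
Taxable wages = $2,332.51 − $266.73 = $2,065.78
Federal tax withheld: $2,065.78 × 0.14 = $289.21
City income tax: $2,065.78 × 0.02 = $41.32
OASDI: $2,332.51 × 0.07 = $163.28
State unemployment insurance (employee share): $2,332.51 × 0.0025 = $5.83
Dental insurance premium: $227.33
Medical insurance premium: $232.39
(Employer's $149.09 toward dental insurance premium is not withheld from the employee.)
Total deductions = $103.45 + $163.28 + $289.21 + $41.32 + $163.28 + $5.83 + $227.33 + $232.39 = $1,226.09
Net pay = $2,332.51 − $1,226.09 = $1,106.42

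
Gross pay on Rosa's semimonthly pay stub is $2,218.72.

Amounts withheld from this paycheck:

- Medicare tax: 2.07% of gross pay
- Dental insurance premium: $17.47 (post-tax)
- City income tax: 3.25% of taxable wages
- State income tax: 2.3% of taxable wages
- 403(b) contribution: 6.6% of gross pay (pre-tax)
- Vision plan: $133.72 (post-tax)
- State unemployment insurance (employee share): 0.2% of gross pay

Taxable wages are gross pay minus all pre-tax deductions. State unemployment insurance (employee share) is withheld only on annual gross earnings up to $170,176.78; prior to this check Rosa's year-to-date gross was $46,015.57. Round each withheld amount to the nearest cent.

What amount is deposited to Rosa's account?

$1,755.71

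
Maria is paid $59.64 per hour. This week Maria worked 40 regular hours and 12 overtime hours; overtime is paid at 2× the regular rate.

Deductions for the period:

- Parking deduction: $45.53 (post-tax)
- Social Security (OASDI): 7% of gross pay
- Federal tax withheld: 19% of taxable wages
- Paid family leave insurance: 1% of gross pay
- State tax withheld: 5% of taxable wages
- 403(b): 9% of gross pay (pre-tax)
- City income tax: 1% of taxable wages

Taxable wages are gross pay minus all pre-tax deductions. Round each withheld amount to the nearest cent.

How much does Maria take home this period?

Regular pay: 40 × $59.64 = $2385.60
Overtime pay: 12 × $59.64 × 2 = $1431.36
Gross pay = $2385.60 + $1431.36 = $3816.96
403(b): $3816.96 × 0.09 = $343.53
Taxable wages = $3816.96 − $343.53 = $3473.43
Federal tax withheld: $3473.43 × 0.19 = $659.95
City income tax: $3473.43 × 0.01 = $34.73
State tax withheld: $3473.43 × 0.05 = $173.67
Paid family leave insurance: $3816.96 × 0.01 = $38.17
Social Security (OASDI): $3816.96 × 0.07 = $267.19
Parking deduction: $45.53
Total deductions = $343.53 + $659.95 + $34.73 + $173.67 + $38.17 + $267.19 + $45.53 = $1562.77
Net pay = $3816.96 − $1562.77 = $2254.19

$2254.19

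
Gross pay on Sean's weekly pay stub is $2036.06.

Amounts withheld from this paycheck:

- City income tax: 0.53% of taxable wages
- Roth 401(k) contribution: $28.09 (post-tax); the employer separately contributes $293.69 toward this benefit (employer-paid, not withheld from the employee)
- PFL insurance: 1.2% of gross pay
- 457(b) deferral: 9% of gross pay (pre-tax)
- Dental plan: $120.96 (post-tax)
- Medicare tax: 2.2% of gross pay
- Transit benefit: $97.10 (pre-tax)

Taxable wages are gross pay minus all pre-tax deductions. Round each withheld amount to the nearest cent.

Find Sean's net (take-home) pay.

$1528.13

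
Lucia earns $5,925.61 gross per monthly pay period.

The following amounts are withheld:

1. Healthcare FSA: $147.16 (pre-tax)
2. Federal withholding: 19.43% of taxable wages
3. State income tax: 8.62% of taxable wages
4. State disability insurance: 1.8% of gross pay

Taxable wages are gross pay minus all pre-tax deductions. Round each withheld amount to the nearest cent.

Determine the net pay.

$4,050.94

Healthcare FSA: $147.16
Taxable wages = $5,925.61 − $147.16 = $5,778.45
State income tax: $5,778.45 × 0.0862 = $498.10
Federal withholding: $5,778.45 × 0.1943 = $1,122.75
State disability insurance: $5,925.61 × 0.018 = $106.66
Total deductions = $147.16 + $498.10 + $1,122.75 + $106.66 = $1,874.67
Net pay = $5,925.61 − $1,874.67 = $4,050.94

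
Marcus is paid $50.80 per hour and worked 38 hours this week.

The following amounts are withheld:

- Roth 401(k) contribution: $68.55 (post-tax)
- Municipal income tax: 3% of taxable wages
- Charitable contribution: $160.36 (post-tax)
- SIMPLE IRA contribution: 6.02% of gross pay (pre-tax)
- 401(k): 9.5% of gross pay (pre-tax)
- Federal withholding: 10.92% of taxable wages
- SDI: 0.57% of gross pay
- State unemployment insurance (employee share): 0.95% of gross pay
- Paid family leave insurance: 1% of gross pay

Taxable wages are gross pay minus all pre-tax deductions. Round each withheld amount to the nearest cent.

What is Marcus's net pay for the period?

$1,126.25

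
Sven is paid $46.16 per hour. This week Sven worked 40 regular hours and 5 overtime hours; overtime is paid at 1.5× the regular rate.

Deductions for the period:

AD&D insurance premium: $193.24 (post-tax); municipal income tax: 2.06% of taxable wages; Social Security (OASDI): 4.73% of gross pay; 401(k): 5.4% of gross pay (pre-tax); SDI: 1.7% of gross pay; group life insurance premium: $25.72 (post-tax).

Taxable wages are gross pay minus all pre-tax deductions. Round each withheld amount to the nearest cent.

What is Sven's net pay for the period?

Regular pay: 40 × $46.16 = $1846.40
Overtime pay: 5 × $46.16 × 1.5 = $346.20
Gross pay = $1846.40 + $346.20 = $2192.60
401(k): $2192.60 × 0.054 = $118.40
Taxable wages = $2192.60 − $118.40 = $2074.20
Municipal income tax: $2074.20 × 0.0206 = $42.73
SDI: $2192.60 × 0.017 = $37.27
Social Security (OASDI): $2192.60 × 0.0473 = $103.71
AD&D insurance premium: $193.24
Group life insurance premium: $25.72
Total deductions = $118.40 + $42.73 + $37.27 + $103.71 + $193.24 + $25.72 = $521.07
Net pay = $2192.60 − $521.07 = $1671.53

$1671.53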